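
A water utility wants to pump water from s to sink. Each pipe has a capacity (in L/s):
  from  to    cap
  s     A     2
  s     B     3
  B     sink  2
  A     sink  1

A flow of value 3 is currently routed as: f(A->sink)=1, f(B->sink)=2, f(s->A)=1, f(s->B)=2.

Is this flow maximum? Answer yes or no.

Residual reachable from s: {A, B, s}; sink is not reachable.
Saturated cut: B->sink, A->sink with total capacity 3 = current flow value. Flow is maximum.

Yes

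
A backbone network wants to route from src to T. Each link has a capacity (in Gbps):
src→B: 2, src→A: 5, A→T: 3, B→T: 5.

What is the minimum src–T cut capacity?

Max flow = 5 (via 2 augmenting paths).
In the residual at optimum, the set reachable from src is {A, src}.
Cut edges: src→B (cap 2), A→T (cap 3). Sum = 5.

5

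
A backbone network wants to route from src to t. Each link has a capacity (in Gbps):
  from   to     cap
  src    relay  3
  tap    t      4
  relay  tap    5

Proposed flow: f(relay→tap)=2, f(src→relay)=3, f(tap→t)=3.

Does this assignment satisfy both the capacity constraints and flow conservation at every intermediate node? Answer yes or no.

Conservation fails at relay: inflow 3 ≠ outflow 2.

No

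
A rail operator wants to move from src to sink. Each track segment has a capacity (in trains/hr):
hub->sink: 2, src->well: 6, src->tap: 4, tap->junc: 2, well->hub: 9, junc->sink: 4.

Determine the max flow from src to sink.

Augment src->well->hub->sink: bottleneck 2. Total 2.
Augment src->tap->junc->sink: bottleneck 2. Total 4.
No augmenting path remains in the residual graph.

4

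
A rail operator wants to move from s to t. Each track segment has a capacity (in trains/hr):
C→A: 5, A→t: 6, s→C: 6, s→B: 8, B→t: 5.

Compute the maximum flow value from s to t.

10

Augment s→B→t: bottleneck 5. Total 5.
Augment s→C→A→t: bottleneck 5. Total 10.
No augmenting path remains in the residual graph.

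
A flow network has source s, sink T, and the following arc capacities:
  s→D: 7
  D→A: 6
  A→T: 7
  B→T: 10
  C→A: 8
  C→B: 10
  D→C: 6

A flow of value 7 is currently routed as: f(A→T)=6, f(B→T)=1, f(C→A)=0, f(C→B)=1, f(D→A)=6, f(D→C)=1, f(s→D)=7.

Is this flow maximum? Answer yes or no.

Yes

Residual reachable from s: {s}; T is not reachable.
Saturated cut: s→D with total capacity 7 = current flow value. Flow is maximum.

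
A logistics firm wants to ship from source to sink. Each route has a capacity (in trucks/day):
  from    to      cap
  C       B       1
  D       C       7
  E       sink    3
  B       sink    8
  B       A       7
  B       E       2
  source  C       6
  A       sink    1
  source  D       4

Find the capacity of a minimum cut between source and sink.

1

Max flow = 1 (via 1 augmenting path).
In the residual at optimum, the set reachable from source is {C, D, source}.
Cut edges: C→B (cap 1). Sum = 1.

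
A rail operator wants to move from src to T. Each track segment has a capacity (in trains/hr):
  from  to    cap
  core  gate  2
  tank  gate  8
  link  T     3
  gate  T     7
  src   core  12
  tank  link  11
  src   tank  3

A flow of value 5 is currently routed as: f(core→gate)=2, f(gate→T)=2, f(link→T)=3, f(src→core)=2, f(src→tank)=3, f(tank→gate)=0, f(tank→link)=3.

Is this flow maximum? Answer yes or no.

Residual reachable from src: {core, src}; T is not reachable.
Saturated cut: src→tank, core→gate with total capacity 5 = current flow value. Flow is maximum.

Yes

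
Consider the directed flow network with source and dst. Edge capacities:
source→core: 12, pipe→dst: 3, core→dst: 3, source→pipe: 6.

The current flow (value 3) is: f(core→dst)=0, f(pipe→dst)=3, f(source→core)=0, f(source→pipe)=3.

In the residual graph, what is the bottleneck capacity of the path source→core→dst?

3

Residual capacities along the path: source→core: 12, core→dst: 3.
Minimum is 3.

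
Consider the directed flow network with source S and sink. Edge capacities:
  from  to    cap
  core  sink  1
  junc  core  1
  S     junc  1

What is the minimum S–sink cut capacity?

Max flow = 1 (via 1 augmenting path).
In the residual at optimum, the set reachable from S is {S}.
Cut edges: S→junc (cap 1). Sum = 1.

1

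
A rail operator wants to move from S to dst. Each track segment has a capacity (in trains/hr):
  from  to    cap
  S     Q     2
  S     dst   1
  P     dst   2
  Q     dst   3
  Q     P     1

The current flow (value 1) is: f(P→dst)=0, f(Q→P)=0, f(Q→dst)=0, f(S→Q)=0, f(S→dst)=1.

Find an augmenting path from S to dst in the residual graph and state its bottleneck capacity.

Residual along S→Q→dst: S→Q: 2, Q→dst: 3.
Bottleneck = min = 2.

S→Q→dst, bottleneck 2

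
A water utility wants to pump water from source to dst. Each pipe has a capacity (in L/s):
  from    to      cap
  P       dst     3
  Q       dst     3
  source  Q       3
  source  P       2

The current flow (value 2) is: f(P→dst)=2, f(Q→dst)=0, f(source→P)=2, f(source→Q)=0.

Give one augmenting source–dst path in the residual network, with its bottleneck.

source→Q→dst, bottleneck 3

Residual along source→Q→dst: source→Q: 3, Q→dst: 3.
Bottleneck = min = 3.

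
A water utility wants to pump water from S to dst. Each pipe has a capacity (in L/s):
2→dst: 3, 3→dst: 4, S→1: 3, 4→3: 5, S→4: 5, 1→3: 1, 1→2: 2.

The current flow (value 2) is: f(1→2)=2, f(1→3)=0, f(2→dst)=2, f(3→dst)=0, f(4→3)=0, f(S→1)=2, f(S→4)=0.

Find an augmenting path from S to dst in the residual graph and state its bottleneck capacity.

Residual along S→1→3→dst: S→1: 1, 1→3: 1, 3→dst: 4.
Bottleneck = min = 1.

S→1→3→dst, bottleneck 1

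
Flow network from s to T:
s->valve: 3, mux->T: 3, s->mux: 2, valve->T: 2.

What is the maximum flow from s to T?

4

Augment s->valve->T: bottleneck 2. Total 2.
Augment s->mux->T: bottleneck 2. Total 4.
No augmenting path remains in the residual graph.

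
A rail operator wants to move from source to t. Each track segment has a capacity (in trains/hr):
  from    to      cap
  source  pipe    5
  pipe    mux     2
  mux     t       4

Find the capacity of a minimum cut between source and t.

Max flow = 2 (via 1 augmenting path).
In the residual at optimum, the set reachable from source is {pipe, source}.
Cut edges: pipe→mux (cap 2). Sum = 2.

2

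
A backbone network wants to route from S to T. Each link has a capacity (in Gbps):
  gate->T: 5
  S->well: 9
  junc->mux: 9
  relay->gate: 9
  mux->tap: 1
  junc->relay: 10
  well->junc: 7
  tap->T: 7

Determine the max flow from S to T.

Augment S->well->junc->mux->tap->T: bottleneck 1. Total 1.
Augment S->well->junc->relay->gate->T: bottleneck 5. Total 6.
No augmenting path remains in the residual graph.

6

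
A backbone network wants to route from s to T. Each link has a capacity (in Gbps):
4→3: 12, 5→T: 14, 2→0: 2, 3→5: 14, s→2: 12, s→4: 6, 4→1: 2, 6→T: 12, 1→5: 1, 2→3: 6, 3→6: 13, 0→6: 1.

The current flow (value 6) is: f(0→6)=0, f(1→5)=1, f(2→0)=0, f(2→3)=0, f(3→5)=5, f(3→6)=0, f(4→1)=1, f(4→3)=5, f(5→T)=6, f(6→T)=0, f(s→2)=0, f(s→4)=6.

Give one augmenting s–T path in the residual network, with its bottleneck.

s→2→3→5→T, bottleneck 6

Residual along s→2→3→5→T: s→2: 12, 2→3: 6, 3→5: 9, 5→T: 8.
Bottleneck = min = 6.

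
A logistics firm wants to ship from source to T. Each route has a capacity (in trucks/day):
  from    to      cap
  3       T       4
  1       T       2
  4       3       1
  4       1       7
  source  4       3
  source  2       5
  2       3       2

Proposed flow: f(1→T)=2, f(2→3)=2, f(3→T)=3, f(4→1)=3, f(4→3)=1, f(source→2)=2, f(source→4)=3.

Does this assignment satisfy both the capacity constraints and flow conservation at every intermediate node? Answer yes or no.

No

Conservation fails at 4: inflow 3 ≠ outflow 4.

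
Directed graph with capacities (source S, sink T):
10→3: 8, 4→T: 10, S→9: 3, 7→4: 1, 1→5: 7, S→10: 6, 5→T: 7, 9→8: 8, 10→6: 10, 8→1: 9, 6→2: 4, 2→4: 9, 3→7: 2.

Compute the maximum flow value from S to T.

Augment S→9→8→1→5→T: bottleneck 3. Total 3.
Augment S→10→3→7→4→T: bottleneck 1. Total 4.
Augment S→10→6→2→4→T: bottleneck 4. Total 8.
No augmenting path remains in the residual graph.

8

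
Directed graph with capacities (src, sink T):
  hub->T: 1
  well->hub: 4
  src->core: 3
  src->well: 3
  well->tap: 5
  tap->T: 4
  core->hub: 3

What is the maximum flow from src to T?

4

Augment src->core->hub->T: bottleneck 1. Total 1.
Augment src->well->tap->T: bottleneck 3. Total 4.
No augmenting path remains in the residual graph.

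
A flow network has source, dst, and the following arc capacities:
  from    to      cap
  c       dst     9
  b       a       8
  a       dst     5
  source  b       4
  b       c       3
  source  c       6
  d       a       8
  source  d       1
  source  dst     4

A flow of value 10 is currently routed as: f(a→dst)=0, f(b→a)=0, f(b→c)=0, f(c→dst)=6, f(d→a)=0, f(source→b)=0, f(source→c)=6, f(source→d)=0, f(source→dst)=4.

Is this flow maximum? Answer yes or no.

No

Residual path source→b→a→dst has bottleneck 4 > 0.
Pushing 4 along it raises the flow to 14, so the given flow is not maximum.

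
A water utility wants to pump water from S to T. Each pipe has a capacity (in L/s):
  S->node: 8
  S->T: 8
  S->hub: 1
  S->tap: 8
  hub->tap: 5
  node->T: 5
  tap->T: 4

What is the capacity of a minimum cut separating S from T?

17

Max flow = 17 (via 3 augmenting paths).
In the residual at optimum, the set reachable from S is {S, hub, node, tap}.
Cut edges: S->T (cap 8), node->T (cap 5), tap->T (cap 4). Sum = 17.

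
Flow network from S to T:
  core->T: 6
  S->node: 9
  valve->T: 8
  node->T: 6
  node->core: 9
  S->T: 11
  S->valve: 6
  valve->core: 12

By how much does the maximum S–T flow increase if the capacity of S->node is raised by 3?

3

Original max flow = 26.
After raising cap(S->node), augmenting paths through that edge carry 3 more units.
New max flow = 29. Increase = 3.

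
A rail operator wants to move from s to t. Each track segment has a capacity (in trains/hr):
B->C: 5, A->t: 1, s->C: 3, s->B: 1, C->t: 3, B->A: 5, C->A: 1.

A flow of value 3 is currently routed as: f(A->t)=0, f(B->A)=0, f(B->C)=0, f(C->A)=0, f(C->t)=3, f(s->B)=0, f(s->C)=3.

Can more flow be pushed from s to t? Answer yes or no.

Yes

Residual path s->B->A->t has bottleneck 1 > 0.
Pushing 1 along it raises the flow to 4, so the given flow is not maximum.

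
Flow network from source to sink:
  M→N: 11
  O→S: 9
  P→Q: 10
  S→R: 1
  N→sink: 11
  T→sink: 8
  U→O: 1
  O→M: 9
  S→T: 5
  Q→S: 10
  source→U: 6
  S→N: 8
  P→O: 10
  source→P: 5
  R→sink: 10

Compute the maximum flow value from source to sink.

6

Augment source→U→O→M→N→sink: bottleneck 1. Total 1.
Augment source→P→Q→S→R→sink: bottleneck 1. Total 2.
Augment source→P→Q→S→N→sink: bottleneck 4. Total 6.
No augmenting path remains in the residual graph.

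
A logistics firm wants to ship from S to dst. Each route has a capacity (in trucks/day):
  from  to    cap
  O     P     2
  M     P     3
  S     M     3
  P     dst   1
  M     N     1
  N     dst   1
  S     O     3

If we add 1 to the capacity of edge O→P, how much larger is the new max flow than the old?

Original max flow = 2.
Edge O→P does not cross the min cut (source side {M, O, P, S}), so extra capacity there cannot help.
New max flow = 2. Increase = 0.

0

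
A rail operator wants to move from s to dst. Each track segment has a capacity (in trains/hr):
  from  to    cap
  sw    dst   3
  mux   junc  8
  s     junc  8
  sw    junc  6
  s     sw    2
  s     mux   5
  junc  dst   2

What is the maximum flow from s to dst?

4

Augment s->sw->dst: bottleneck 2. Total 2.
Augment s->junc->dst: bottleneck 2. Total 4.
No augmenting path remains in the residual graph.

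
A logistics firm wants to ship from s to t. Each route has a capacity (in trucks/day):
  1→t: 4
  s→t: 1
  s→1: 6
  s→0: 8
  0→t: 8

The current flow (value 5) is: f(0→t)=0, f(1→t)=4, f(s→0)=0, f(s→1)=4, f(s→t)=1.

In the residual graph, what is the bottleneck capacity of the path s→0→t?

8

Residual capacities along the path: s→0: 8, 0→t: 8.
Minimum is 8.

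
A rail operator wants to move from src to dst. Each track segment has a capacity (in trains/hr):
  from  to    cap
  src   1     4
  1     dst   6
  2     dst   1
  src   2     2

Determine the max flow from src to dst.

Augment src->1->dst: bottleneck 4. Total 4.
Augment src->2->dst: bottleneck 1. Total 5.
No augmenting path remains in the residual graph.

5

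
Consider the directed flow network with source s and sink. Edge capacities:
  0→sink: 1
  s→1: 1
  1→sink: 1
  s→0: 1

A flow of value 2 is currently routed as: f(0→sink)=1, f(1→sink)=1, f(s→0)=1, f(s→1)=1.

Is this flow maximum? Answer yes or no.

Yes

Residual reachable from s: {s}; sink is not reachable.
Saturated cut: s→1, s→0 with total capacity 2 = current flow value. Flow is maximum.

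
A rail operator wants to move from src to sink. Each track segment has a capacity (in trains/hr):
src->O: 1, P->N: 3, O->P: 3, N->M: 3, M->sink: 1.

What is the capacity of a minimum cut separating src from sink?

1

Max flow = 1 (via 1 augmenting path).
In the residual at optimum, the set reachable from src is {src}.
Cut edges: src->O (cap 1). Sum = 1.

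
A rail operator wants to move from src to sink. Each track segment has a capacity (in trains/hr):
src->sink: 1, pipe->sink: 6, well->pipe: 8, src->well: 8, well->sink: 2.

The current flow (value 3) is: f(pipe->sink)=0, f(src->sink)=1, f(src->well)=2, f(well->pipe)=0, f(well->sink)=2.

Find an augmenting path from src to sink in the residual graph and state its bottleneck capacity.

Residual along src->well->pipe->sink: src->well: 6, well->pipe: 8, pipe->sink: 6.
Bottleneck = min = 6.

src->well->pipe->sink, bottleneck 6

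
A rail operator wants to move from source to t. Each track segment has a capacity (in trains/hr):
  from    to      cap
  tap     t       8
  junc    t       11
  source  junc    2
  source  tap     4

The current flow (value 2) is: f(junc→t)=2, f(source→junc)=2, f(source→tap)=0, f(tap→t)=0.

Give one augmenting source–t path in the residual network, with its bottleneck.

Residual along source→tap→t: source→tap: 4, tap→t: 8.
Bottleneck = min = 4.

source→tap→t, bottleneck 4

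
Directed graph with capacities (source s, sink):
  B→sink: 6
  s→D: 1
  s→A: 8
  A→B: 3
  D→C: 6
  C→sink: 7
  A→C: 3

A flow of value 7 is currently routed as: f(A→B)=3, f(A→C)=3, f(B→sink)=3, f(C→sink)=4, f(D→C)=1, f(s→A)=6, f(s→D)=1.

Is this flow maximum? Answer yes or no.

Residual reachable from s: {A, s}; sink is not reachable.
Saturated cut: s→D, A→C, A→B with total capacity 7 = current flow value. Flow is maximum.

Yes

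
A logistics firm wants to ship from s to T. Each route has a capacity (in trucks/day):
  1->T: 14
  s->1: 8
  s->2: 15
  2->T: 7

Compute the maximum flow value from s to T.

Augment s->2->T: bottleneck 7. Total 7.
Augment s->1->T: bottleneck 8. Total 15.
No augmenting path remains in the residual graph.

15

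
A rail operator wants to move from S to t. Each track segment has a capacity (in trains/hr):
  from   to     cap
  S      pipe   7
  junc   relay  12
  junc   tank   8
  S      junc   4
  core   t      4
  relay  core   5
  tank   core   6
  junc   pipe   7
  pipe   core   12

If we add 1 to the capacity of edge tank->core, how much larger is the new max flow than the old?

0

Original max flow = 4.
Edge tank->core does not cross the min cut (source side {S, core, junc, pipe, relay, tank}), so extra capacity there cannot help.
New max flow = 4. Increase = 0.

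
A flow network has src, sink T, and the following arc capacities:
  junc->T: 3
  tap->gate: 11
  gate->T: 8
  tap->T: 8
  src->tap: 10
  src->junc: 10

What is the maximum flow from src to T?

13

Augment src->tap->T: bottleneck 8. Total 8.
Augment src->junc->T: bottleneck 3. Total 11.
Augment src->tap->gate->T: bottleneck 2. Total 13.
No augmenting path remains in the residual graph.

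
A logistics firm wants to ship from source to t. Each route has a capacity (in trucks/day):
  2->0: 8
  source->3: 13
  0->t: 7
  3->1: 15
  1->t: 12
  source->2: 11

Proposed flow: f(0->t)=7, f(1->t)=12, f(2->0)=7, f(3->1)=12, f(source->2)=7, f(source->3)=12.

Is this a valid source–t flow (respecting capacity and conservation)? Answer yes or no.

Yes

Every edge has 0 ≤ f(e) ≤ cap(e).
At each intermediate node, inflow equals outflow.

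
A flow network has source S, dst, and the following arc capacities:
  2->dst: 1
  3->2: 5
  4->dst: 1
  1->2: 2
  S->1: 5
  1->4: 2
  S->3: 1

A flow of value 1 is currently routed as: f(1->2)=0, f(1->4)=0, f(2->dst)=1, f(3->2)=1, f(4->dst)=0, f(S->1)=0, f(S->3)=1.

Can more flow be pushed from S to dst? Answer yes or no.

Residual path S->1->4->dst has bottleneck 1 > 0.
Pushing 1 along it raises the flow to 2, so the given flow is not maximum.

Yes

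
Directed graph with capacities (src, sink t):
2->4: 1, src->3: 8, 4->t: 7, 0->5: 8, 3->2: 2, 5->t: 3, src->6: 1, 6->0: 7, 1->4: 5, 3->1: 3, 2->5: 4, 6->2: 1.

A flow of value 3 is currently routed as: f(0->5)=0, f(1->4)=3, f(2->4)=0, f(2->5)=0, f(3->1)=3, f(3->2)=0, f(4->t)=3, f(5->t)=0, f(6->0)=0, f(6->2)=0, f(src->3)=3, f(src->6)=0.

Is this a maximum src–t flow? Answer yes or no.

Residual path src->3->2->4->t has bottleneck 1 > 0.
Pushing 1 along it raises the flow to 4, so the given flow is not maximum.

No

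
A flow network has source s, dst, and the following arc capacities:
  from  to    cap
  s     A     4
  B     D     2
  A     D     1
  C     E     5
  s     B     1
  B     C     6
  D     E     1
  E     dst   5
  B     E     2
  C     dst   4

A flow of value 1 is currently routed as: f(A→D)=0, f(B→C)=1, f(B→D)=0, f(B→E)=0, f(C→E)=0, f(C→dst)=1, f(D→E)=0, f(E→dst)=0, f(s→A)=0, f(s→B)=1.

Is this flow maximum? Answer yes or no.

Residual path s→A→D→E→dst has bottleneck 1 > 0.
Pushing 1 along it raises the flow to 2, so the given flow is not maximum.

No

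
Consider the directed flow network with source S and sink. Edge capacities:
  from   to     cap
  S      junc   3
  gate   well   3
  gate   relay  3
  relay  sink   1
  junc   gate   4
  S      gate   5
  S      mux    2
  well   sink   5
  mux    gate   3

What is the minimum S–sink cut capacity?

Max flow = 4 (via 2 augmenting paths).
In the residual at optimum, the set reachable from S is {S, gate, junc, mux, relay}.
Cut edges: gate→well (cap 3), relay→sink (cap 1). Sum = 4.

4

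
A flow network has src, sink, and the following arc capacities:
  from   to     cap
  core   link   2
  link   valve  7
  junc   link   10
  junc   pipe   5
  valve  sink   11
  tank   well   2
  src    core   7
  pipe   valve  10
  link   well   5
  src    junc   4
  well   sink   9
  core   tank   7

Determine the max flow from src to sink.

Augment src→core→tank→well→sink: bottleneck 2. Total 2.
Augment src→core→link→well→sink: bottleneck 2. Total 4.
Augment src→junc→link→well→sink: bottleneck 3. Total 7.
Augment src→junc→link→valve→sink: bottleneck 1. Total 8.
No augmenting path remains in the residual graph.

8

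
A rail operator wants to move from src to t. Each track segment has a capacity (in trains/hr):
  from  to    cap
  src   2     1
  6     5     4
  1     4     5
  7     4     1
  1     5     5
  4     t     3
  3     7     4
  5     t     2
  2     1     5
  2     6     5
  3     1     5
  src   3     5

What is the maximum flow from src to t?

Augment src->2->6->5->t: bottleneck 1. Total 1.
Augment src->3->1->5->t: bottleneck 1. Total 2.
Augment src->3->1->4->t: bottleneck 3. Total 5.
No augmenting path remains in the residual graph.

5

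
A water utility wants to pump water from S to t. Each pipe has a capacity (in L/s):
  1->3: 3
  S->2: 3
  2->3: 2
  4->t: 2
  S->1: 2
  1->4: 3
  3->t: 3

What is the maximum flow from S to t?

4

Augment S->2->3->t: bottleneck 2. Total 2.
Augment S->1->3->t: bottleneck 1. Total 3.
Augment S->1->4->t: bottleneck 1. Total 4.
No augmenting path remains in the residual graph.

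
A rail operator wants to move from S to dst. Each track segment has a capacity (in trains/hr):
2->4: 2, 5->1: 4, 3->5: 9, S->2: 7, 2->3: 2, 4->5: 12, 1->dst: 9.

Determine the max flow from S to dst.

4

Augment S->2->4->5->1->dst: bottleneck 2. Total 2.
Augment S->2->3->5->1->dst: bottleneck 2. Total 4.
No augmenting path remains in the residual graph.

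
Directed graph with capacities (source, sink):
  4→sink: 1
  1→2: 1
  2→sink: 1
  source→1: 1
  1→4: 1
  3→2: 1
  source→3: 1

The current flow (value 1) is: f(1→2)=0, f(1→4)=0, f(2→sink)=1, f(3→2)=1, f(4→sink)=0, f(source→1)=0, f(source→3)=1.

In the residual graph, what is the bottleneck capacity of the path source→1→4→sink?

1

Residual capacities along the path: source→1: 1, 1→4: 1, 4→sink: 1.
Minimum is 1.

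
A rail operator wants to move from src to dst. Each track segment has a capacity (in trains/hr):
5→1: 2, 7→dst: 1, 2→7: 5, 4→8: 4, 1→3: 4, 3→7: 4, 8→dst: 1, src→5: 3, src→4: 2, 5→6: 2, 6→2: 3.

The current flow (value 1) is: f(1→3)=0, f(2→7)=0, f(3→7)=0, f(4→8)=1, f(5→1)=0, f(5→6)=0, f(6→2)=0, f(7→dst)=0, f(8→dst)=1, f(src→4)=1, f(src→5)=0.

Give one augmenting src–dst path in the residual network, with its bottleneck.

Residual along src→5→6→2→7→dst: src→5: 3, 5→6: 2, 6→2: 3, 2→7: 5, 7→dst: 1.
Bottleneck = min = 1.

src→5→6→2→7→dst, bottleneck 1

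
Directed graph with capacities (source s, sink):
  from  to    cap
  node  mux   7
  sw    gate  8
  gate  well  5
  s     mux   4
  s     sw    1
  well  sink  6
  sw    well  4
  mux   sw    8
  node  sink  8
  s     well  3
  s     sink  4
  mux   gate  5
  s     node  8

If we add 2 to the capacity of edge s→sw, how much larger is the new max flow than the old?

Original max flow = 18.
Edge s→sw does not cross the min cut (source side {gate, mux, s, sw, well}), so extra capacity there cannot help.
New max flow = 18. Increase = 0.

0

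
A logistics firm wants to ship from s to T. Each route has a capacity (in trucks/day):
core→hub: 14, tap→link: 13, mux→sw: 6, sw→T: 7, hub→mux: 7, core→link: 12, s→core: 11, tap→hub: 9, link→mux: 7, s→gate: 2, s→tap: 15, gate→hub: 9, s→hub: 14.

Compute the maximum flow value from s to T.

6

Augment s→hub→mux→sw→T: bottleneck 6. Total 6.
No augmenting path remains in the residual graph.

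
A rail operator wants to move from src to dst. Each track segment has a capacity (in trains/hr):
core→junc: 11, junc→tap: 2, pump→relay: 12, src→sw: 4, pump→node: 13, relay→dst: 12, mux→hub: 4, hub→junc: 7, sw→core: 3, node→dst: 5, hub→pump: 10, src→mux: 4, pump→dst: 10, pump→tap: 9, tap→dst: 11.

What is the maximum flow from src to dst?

Augment src→mux→hub→pump→dst: bottleneck 4. Total 4.
Augment src→sw→core→junc→tap→dst: bottleneck 2. Total 6.
No augmenting path remains in the residual graph.

6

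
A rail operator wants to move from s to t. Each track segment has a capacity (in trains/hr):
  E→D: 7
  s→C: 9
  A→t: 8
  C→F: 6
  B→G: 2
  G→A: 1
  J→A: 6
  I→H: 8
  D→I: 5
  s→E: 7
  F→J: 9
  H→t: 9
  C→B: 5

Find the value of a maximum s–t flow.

12

Augment s→E→D→I→H→t: bottleneck 5. Total 5.
Augment s→C→B→G→A→t: bottleneck 1. Total 6.
Augment s→C→F→J→A→t: bottleneck 6. Total 12.
No augmenting path remains in the residual graph.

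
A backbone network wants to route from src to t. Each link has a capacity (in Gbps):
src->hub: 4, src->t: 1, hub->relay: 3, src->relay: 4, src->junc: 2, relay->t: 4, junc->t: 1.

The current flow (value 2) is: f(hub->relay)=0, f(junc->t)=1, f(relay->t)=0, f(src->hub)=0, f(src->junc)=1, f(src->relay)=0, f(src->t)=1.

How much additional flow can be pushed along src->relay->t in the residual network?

4

Residual capacities along the path: src->relay: 4, relay->t: 4.
Minimum is 4.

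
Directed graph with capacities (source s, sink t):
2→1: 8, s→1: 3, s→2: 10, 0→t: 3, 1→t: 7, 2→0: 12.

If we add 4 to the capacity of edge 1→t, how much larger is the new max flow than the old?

Original max flow = 10.
After raising cap(1→t), augmenting paths through that edge carry 3 more units.
New max flow = 13. Increase = 3.

3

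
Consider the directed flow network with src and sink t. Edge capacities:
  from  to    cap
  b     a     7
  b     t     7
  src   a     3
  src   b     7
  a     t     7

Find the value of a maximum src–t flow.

Augment src→b→t: bottleneck 7. Total 7.
Augment src→a→t: bottleneck 3. Total 10.
No augmenting path remains in the residual graph.

10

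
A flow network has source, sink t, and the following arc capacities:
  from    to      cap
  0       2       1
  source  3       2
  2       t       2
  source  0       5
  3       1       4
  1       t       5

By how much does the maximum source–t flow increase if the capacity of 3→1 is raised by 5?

0

Original max flow = 3.
Edge 3→1 does not cross the min cut (source side {0, source}), so extra capacity there cannot help.
New max flow = 3. Increase = 0.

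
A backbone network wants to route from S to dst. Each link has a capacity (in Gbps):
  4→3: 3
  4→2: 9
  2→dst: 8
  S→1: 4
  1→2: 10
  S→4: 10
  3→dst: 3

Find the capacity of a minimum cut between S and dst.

Max flow = 11 (via 3 augmenting paths).
In the residual at optimum, the set reachable from S is {1, 2, 4, S}.
Cut edges: 4→3 (cap 3), 2→dst (cap 8). Sum = 11.

11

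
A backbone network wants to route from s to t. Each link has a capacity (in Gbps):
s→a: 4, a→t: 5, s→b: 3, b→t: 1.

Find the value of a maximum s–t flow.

5

Augment s→b→t: bottleneck 1. Total 1.
Augment s→a→t: bottleneck 4. Total 5.
No augmenting path remains in the residual graph.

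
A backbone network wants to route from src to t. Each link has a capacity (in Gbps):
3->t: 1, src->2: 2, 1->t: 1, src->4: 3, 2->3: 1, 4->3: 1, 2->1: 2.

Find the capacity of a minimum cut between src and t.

Max flow = 2 (via 2 augmenting paths).
In the residual at optimum, the set reachable from src is {1, 2, 3, 4, src}.
Cut edges: 3->t (cap 1), 1->t (cap 1). Sum = 2.

2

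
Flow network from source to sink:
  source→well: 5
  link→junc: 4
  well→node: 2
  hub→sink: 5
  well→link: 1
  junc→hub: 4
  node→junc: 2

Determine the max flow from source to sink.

Augment source→well→link→junc→hub→sink: bottleneck 1. Total 1.
Augment source→well→node→junc→hub→sink: bottleneck 2. Total 3.
No augmenting path remains in the residual graph.

3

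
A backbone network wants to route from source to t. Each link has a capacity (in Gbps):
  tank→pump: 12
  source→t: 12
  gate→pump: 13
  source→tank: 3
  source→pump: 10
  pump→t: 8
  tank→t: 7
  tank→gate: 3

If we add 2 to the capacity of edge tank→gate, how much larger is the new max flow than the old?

0

Original max flow = 23.
Edge tank→gate does not cross the min cut (source side {pump, source}), so extra capacity there cannot help.
New max flow = 23. Increase = 0.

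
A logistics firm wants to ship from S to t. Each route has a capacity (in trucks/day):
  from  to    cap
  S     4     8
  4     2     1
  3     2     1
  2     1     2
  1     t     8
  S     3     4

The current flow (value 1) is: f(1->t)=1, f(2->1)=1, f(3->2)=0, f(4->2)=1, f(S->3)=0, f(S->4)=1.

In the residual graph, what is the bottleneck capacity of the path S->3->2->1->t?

Residual capacities along the path: S->3: 4, 3->2: 1, 2->1: 1, 1->t: 7.
Minimum is 1.

1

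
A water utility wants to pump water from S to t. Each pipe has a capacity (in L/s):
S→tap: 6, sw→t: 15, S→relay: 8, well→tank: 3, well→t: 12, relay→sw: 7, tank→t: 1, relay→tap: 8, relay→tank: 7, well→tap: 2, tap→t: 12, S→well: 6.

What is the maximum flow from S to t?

20

Augment S→well→t: bottleneck 6. Total 6.
Augment S→tap→t: bottleneck 6. Total 12.
Augment S→relay→tank→t: bottleneck 1. Total 13.
Augment S→relay→tap→t: bottleneck 6. Total 19.
Augment S→relay→sw→t: bottleneck 1. Total 20.
No augmenting path remains in the residual graph.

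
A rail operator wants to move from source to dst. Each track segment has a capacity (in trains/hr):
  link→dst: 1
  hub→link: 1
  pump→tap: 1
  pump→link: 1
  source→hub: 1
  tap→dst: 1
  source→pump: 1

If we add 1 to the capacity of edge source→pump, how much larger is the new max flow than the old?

Original max flow = 2.
Even with extra capacity on source→pump, another cut of capacity 2 remains binding.
New max flow = 2. Increase = 0.

0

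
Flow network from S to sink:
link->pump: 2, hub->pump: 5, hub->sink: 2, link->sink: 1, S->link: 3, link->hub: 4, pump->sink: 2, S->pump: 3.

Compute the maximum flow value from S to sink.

Augment S->link->sink: bottleneck 1. Total 1.
Augment S->pump->sink: bottleneck 2. Total 3.
Augment S->link->hub->sink: bottleneck 2. Total 5.
No augmenting path remains in the residual graph.

5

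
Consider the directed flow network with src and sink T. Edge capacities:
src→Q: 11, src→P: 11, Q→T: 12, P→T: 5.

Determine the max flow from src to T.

Augment src→Q→T: bottleneck 11. Total 11.
Augment src→P→T: bottleneck 5. Total 16.
No augmenting path remains in the residual graph.

16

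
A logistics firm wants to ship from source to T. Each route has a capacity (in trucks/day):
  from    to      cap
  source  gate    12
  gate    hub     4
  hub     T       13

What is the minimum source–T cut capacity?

4

Max flow = 4 (via 1 augmenting path).
In the residual at optimum, the set reachable from source is {gate, source}.
Cut edges: gate→hub (cap 4). Sum = 4.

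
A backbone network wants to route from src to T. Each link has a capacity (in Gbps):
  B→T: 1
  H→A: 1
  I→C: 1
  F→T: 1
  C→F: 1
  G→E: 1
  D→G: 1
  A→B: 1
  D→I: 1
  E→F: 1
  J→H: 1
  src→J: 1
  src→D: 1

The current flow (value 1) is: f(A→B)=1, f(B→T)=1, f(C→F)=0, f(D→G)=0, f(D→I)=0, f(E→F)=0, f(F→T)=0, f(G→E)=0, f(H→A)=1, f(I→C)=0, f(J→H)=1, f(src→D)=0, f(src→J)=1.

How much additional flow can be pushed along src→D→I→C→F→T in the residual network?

1

Residual capacities along the path: src→D: 1, D→I: 1, I→C: 1, C→F: 1, F→T: 1.
Minimum is 1.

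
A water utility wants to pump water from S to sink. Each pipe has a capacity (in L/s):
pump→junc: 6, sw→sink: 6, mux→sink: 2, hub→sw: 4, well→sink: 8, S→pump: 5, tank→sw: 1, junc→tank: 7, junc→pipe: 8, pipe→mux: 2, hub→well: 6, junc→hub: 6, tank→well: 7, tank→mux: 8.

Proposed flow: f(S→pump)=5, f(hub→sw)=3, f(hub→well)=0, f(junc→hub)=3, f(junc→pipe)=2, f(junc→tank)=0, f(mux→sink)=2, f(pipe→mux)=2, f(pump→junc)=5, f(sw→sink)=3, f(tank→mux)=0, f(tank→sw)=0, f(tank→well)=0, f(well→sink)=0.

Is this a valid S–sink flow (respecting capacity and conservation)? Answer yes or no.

Every edge has 0 ≤ f(e) ≤ cap(e).
At each intermediate node, inflow equals outflow.

Yes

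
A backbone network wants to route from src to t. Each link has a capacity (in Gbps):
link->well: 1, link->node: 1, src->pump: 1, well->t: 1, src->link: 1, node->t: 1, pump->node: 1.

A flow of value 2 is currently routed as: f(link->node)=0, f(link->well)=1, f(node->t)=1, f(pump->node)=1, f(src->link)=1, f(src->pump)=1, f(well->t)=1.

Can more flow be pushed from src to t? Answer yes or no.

Residual reachable from src: {src}; t is not reachable.
Saturated cut: src->link, src->pump with total capacity 2 = current flow value. Flow is maximum.

No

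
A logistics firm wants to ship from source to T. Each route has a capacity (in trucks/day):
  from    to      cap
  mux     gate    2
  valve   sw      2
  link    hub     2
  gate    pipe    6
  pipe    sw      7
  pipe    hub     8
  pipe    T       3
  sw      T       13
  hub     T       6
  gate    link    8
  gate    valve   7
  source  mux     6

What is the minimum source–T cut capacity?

2

Max flow = 2 (via 1 augmenting path).
In the residual at optimum, the set reachable from source is {mux, source}.
Cut edges: mux→gate (cap 2). Sum = 2.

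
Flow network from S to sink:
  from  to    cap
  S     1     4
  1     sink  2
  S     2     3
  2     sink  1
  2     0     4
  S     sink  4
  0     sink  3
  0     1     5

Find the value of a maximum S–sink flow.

Augment S→sink: bottleneck 4. Total 4.
Augment S→2→sink: bottleneck 1. Total 5.
Augment S→1→sink: bottleneck 2. Total 7.
Augment S→2→0→sink: bottleneck 2. Total 9.
No augmenting path remains in the residual graph.

9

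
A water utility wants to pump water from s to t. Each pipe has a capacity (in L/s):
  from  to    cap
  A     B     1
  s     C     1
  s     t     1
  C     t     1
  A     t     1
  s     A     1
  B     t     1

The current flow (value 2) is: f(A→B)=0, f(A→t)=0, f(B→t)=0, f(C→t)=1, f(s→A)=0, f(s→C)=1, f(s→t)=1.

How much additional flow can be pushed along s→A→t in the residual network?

1

Residual capacities along the path: s→A: 1, A→t: 1.
Minimum is 1.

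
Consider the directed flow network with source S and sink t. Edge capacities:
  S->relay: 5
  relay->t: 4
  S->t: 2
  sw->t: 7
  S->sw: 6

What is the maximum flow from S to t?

Augment S->t: bottleneck 2. Total 2.
Augment S->sw->t: bottleneck 6. Total 8.
Augment S->relay->t: bottleneck 4. Total 12.
No augmenting path remains in the residual graph.

12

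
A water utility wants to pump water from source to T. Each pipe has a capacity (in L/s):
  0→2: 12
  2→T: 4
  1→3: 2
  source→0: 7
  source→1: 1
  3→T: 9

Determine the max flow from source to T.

Augment source→1→3→T: bottleneck 1. Total 1.
Augment source→0→2→T: bottleneck 4. Total 5.
No augmenting path remains in the residual graph.

5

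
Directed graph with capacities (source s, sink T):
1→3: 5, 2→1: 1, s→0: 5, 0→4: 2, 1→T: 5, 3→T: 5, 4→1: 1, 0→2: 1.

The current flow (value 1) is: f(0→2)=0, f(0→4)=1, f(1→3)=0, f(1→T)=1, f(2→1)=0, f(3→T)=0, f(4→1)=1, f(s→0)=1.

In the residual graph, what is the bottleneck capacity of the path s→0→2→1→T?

Residual capacities along the path: s→0: 4, 0→2: 1, 2→1: 1, 1→T: 4.
Minimum is 1.

1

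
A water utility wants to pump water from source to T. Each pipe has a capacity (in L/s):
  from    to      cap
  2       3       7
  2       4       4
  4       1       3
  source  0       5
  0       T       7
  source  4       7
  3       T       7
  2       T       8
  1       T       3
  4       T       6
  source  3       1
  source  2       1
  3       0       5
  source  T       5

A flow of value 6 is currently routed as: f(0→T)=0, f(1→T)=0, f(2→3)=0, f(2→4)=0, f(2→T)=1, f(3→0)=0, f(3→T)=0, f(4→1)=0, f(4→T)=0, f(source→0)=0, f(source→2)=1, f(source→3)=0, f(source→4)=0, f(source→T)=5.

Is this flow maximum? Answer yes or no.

Residual path source→4→T has bottleneck 6 > 0.
Pushing 6 along it raises the flow to 12, so the given flow is not maximum.

No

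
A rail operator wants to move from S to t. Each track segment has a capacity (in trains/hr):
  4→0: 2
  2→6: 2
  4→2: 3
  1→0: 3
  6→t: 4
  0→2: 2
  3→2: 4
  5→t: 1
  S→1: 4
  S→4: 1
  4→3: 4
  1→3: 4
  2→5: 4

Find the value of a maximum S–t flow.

Augment S→4→2→6→t: bottleneck 1. Total 1.
Augment S→1→0→2→6→t: bottleneck 1. Total 2.
Augment S→1→0→2→5→t: bottleneck 1. Total 3.
No augmenting path remains in the residual graph.

3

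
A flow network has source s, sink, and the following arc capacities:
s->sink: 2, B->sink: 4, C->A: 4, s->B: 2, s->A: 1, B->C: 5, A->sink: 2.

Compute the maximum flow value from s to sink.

5

Augment s->sink: bottleneck 2. Total 2.
Augment s->B->sink: bottleneck 2. Total 4.
Augment s->A->sink: bottleneck 1. Total 5.
No augmenting path remains in the residual graph.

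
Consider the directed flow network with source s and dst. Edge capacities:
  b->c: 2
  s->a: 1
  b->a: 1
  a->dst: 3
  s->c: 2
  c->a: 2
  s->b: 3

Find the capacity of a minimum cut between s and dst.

Max flow = 3 (via 3 augmenting paths).
In the residual at optimum, the set reachable from s is {a, b, c, s}.
Cut edges: a->dst (cap 3). Sum = 3.

3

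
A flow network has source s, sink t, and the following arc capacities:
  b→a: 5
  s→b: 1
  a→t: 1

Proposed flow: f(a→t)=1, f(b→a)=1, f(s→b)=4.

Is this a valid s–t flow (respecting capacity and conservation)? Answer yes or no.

No

Capacity violated on s→b: flow 4 > capacity 1.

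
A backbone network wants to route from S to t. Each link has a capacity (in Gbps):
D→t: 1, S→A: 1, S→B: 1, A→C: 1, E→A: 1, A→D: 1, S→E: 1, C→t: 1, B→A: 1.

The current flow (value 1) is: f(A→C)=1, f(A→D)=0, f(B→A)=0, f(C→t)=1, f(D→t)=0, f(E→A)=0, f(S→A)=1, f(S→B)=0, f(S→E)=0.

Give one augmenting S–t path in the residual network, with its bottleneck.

S→B→A→D→t, bottleneck 1

Residual along S→B→A→D→t: S→B: 1, B→A: 1, A→D: 1, D→t: 1.
Bottleneck = min = 1.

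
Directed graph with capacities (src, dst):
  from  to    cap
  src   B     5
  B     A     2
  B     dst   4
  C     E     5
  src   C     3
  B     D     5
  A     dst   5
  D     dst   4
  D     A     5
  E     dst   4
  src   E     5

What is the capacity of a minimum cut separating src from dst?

9

Max flow = 9 (via 3 augmenting paths).
In the residual at optimum, the set reachable from src is {C, E, src}.
Cut edges: src->B (cap 5), E->dst (cap 4). Sum = 9.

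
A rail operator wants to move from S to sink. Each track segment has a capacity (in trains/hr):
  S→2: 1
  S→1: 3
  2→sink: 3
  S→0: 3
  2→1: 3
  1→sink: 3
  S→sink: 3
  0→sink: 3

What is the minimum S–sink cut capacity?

10

Max flow = 10 (via 4 augmenting paths).
In the residual at optimum, the set reachable from S is {S}.
Cut edges: S→2 (cap 1), S→1 (cap 3), S→0 (cap 3), S→sink (cap 3). Sum = 10.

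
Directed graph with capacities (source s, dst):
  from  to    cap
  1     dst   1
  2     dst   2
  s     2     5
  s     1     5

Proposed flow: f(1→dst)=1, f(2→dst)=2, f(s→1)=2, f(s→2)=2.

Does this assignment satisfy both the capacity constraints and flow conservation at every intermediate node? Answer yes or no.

No

Conservation fails at 1: inflow 2 ≠ outflow 1.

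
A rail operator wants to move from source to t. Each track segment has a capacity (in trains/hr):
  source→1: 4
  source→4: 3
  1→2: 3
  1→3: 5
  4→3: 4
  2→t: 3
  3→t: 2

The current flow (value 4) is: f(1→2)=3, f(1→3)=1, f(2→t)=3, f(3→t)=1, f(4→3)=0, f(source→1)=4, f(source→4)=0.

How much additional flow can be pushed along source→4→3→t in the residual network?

1

Residual capacities along the path: source→4: 3, 4→3: 4, 3→t: 1.
Minimum is 1.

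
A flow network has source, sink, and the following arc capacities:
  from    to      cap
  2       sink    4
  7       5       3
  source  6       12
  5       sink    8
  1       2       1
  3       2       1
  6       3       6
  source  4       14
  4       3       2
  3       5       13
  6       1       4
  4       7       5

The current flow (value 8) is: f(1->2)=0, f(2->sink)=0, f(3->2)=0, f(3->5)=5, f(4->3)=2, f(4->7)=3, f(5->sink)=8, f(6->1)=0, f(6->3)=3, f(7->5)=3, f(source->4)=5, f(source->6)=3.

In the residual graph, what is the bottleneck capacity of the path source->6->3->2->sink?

Residual capacities along the path: source->6: 9, 6->3: 3, 3->2: 1, 2->sink: 4.
Minimum is 1.

1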